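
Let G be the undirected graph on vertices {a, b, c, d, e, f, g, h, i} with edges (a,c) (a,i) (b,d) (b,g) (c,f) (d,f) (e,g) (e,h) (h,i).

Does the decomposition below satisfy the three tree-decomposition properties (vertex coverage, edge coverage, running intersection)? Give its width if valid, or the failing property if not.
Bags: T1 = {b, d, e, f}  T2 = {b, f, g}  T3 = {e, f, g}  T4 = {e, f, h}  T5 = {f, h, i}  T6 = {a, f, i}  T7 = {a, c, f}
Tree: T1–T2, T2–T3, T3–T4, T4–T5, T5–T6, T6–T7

A tree decomposition must satisfy three properties: every vertex lies in some bag; for every edge, both endpoints lie together in some bag; and for every vertex, the bags containing it form a connected subtree. Here bags containing vertex e are not connected in the tree, so the decomposition is invalid.

No — bags containing vertex e are not connected in the tree.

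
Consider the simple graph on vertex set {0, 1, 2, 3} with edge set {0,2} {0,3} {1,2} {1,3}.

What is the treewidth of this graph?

A width-2 tree decomposition is:
Bags: B1 = {0, 2, 3}  B2 = {1, 2, 3}
Tree: B1–B2
Each bag holds 3 vertices, so the decomposition has width 2, which upper-bounds the treewidth. Since 2–0–3–1–2 is a cycle in G, G is not acyclic. Forests are exactly the graphs of treewidth ≤ 1, so tw(G) ≥ 2. Combining the bounds, tw(G) = 2.

2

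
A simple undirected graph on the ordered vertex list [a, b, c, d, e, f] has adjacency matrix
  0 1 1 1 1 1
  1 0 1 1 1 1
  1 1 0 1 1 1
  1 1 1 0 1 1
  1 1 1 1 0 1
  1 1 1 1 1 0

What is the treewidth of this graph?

5

A width-5 tree decomposition is:
Bags: B1 = {a, b, c, d, e, f}
Tree: (single bag)
A single bag containing all 6 vertices is trivially a valid decomposition of width 5. On the other hand G contains the 6-clique {a, b, c, d, e, f}. A clique must lie in a single bag of any decomposition, so no decomposition can have width below 5. The upper and lower bounds meet at 5, so that is the treewidth.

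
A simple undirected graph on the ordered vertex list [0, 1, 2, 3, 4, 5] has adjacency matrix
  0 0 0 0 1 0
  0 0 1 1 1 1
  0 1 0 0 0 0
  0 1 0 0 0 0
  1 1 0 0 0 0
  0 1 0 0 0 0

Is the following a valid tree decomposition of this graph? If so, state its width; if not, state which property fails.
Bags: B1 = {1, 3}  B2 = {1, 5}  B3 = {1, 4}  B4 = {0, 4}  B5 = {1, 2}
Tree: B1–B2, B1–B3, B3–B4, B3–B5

Yes; width 1.

Every vertex of G appears in some bag (union = {0, 1, 2, 3, 4, 5}); every edge is covered by a bag; and for each vertex v the set of bags containing v is connected in the bag tree. The decomposition is therefore valid. The largest bag has 2 vertices, so the width is 1.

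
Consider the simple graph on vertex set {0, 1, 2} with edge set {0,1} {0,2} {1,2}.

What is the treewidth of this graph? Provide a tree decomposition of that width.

A single bag containing all 3 vertices is trivially a valid decomposition of width 2. For the lower bound, the 3 vertices {0, 1, 2} are pairwise adjacent, and any tree decomposition puts a clique entirely inside one bag — forcing width ≥ 2. Hence tw(G) = 2 exactly.

Treewidth 2.
One optimal decomposition is:
Bags: B1 = {0, 1, 2}
Tree: (single bag)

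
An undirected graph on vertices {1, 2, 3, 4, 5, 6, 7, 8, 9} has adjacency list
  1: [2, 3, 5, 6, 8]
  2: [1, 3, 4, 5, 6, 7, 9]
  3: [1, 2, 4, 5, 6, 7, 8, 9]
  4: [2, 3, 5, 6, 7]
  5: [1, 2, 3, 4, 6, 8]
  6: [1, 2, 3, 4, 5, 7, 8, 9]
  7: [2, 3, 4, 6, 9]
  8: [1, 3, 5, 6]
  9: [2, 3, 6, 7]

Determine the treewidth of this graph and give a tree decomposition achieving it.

Treewidth 4.
Bags: B1 = {2, 3, 4, 5, 6}  B2 = {2, 3, 4, 6, 7}  B3 = {1, 2, 3, 5, 6}  B4 = {2, 3, 6, 7, 9}  B5 = {1, 3, 5, 6, 8}
Tree: B1–B2, B1–B3, B2–B4, B3–B5

Every bag has size at most 5, so the width is 5 − 1 = 4 and tw(G) ≤ 4. For the lower bound, the 5 vertices {1, 3, 5, 6, 8} are pairwise adjacent, and any tree decomposition puts a clique entirely inside one bag — forcing width ≥ 4. Hence tw(G) = 4 exactly.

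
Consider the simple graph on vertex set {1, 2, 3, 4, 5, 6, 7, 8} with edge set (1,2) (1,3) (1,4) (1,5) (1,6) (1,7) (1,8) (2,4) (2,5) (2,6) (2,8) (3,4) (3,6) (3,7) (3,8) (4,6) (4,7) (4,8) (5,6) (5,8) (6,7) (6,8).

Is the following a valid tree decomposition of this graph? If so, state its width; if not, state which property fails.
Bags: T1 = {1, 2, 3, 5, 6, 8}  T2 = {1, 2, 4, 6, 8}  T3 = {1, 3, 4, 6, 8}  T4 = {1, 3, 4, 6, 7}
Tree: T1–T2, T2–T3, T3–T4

A tree decomposition must satisfy three properties: every vertex lies in some bag; for every edge, both endpoints lie together in some bag; and for every vertex, the bags containing it form a connected subtree. Here bags containing vertex 3 are not connected in the tree, so the decomposition is invalid.

No — bags containing vertex 3 are not connected in the tree.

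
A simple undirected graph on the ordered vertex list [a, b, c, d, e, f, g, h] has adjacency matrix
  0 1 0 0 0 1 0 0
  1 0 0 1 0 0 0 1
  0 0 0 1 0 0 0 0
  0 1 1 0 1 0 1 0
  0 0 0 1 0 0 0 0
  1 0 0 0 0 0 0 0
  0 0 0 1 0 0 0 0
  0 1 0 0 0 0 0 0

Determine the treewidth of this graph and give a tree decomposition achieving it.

Treewidth 1.
One optimal decomposition is:
Bags: B1 = {b, h}  B2 = {b, d}  B3 = {d, e}  B4 = {d, g}  B5 = {a, b}  B6 = {c, d}  B7 = {a, f}
Tree: B1–B2, B2–B3, B2–B4, B2–B5, B3–B6, B5–B7

Every bag has size at most 2, so the width is 2 − 1 = 1 and tw(G) ≤ 1. G has an edge, so its treewidth is at least 1. Therefore the treewidth is 1.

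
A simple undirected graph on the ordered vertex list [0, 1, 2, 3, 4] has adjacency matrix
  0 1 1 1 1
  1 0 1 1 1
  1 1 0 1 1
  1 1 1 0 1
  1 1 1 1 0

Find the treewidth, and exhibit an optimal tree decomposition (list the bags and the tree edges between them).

A single bag containing all 5 vertices is trivially a valid decomposition of width 4. Conversely, {0, 1, 2, 3, 4} is a clique of size 5, and the vertices of any clique must share a bag in every tree decomposition; so some bag has ≥ 5 vertices and tw(G) ≥ 4. Combining the bounds, tw(G) = 4.

Treewidth 4.
One optimal decomposition is:
Bags: B1 = {0, 1, 2, 3, 4}
Tree: (single bag)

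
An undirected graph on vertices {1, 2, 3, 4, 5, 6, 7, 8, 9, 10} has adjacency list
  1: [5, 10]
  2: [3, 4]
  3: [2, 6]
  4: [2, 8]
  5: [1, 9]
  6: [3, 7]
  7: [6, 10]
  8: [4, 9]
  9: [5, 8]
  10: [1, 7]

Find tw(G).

A width-2 tree decomposition is:
Bags: B1 = {2, 3, 4}  B2 = {3, 4, 8}  B3 = {3, 8, 9}  B4 = {3, 5, 9}  B5 = {1, 3, 5}  B6 = {1, 3, 10}  B7 = {3, 7, 10}  B8 = {3, 6, 7}
Tree: B1–B2, B2–B3, B3–B4, B4–B5, B5–B6, B6–B7, B7–B8
Every bag has size at most 3, so the width is 3 − 1 = 2 and tw(G) ≤ 2. For the lower bound, G contains the cycle 3–2–4–8–9–5–1–10–7–6–3, so G is not a forest; only forests have treewidth ≤ 1, hence tw(G) ≥ 2. Hence tw(G) = 2 exactly.

2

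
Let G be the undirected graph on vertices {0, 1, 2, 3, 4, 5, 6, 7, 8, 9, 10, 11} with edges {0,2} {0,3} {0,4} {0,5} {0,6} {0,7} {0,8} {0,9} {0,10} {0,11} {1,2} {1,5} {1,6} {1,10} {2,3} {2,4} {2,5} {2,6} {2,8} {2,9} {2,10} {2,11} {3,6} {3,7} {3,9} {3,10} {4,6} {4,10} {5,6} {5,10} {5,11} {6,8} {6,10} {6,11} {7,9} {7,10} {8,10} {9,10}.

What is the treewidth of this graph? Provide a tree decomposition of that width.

Every bag has size at most 5, so the width is 5 − 1 = 4 and tw(G) ≤ 4. Conversely, {0, 2, 3, 9, 10} is a clique of size 5, and the vertices of any clique must share a bag in every tree decomposition; so some bag has ≥ 5 vertices and tw(G) ≥ 4. Therefore the treewidth is 4.

Treewidth 4.
Bags: B1 = {0, 2, 4, 6, 10}  B2 = {0, 2, 5, 6, 10}  B3 = {0, 2, 5, 6, 11}  B4 = {0, 2, 3, 6, 10}  B5 = {0, 2, 3, 9, 10}  B6 = {0, 3, 7, 9, 10}  B7 = {1, 2, 5, 6, 10}  B8 = {0, 2, 6, 8, 10}
Tree: B1–B2, B2–B3, B1–B4, B4–B5, B5–B6, B2–B7, B4–B8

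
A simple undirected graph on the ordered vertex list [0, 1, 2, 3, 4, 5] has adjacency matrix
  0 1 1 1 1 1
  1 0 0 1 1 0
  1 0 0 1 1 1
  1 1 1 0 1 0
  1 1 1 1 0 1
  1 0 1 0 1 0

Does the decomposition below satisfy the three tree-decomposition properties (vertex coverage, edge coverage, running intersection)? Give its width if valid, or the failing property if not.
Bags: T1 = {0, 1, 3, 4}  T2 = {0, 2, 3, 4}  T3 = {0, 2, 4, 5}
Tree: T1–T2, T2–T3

Every vertex of G appears in some bag (union = {0, 1, 2, 3, 4, 5}); every edge is covered by a bag; and for each vertex v the set of bags containing v is connected in the bag tree. The decomposition is therefore valid. The largest bag has 4 vertices, so the width is 3.

Yes; width 3.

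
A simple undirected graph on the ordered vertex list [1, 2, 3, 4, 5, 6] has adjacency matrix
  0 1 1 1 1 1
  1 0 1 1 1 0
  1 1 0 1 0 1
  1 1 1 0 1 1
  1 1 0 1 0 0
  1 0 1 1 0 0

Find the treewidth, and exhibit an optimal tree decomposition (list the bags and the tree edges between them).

Treewidth 3.
Bags: B1 = {1, 3, 4, 6}  B2 = {1, 2, 3, 4}  B3 = {1, 2, 4, 5}
Tree: B1–B2, B2–B3

Each bag holds 4 vertices, so the decomposition has width 3, which upper-bounds the treewidth. Conversely, {1, 2, 3, 4} is a clique of size 4, and the vertices of any clique must share a bag in every tree decomposition; so some bag has ≥ 4 vertices and tw(G) ≥ 3. The upper and lower bounds meet at 3, so that is the treewidth.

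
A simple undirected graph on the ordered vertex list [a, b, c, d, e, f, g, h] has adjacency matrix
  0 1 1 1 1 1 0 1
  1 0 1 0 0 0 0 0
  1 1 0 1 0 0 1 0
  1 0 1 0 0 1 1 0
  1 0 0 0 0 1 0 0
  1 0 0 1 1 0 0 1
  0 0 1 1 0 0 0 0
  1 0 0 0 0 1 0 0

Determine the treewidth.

A width-2 tree decomposition is:
Bags: B1 = {a, c, d}  B2 = {c, d, g}  B3 = {a, d, f}  B4 = {a, b, c}  B5 = {a, f, h}  B6 = {a, e, f}
Tree: B1–B2, B1–B3, B1–B4, B3–B5, B3–B6
Each bag holds 3 vertices, so the decomposition has width 2, which upper-bounds the treewidth. Conversely, {c, d, g} is a clique of size 3, and the vertices of any clique must share a bag in every tree decomposition; so some bag has ≥ 3 vertices and tw(G) ≥ 2. Hence tw(G) = 2 exactly.

2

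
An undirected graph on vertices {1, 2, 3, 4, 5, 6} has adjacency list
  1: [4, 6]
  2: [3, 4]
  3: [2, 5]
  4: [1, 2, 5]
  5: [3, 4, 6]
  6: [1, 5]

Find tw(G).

A width-2 tree decomposition is:
Bags: B1 = {2, 3, 4}  B2 = {3, 4, 5}  B3 = {1, 4, 5}  B4 = {1, 5, 6}
Tree: B1–B2, B2–B3, B3–B4
Every bag has size at most 3, so the width is 3 − 1 = 2 and tw(G) ≤ 2. Since 2–3–5–4–2 is a cycle in G, G is not acyclic. Forests are exactly the graphs of treewidth ≤ 1, so tw(G) ≥ 2. Combining the bounds, tw(G) = 2.

2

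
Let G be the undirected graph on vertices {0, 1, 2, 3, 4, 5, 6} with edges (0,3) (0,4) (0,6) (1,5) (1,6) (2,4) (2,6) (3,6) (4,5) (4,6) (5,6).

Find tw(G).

2

A width-2 tree decomposition is:
Bags: B1 = {0, 4, 6}  B2 = {4, 5, 6}  B3 = {0, 3, 6}  B4 = {1, 5, 6}  B5 = {2, 4, 6}
Tree: B1–B2, B1–B3, B2–B4, B1–B5
Every bag has size at most 3, so the width is 3 − 1 = 2 and tw(G) ≤ 2. For the lower bound, the 3 vertices {1, 5, 6} are pairwise adjacent, and any tree decomposition puts a clique entirely inside one bag — forcing width ≥ 2. Hence tw(G) = 2 exactly.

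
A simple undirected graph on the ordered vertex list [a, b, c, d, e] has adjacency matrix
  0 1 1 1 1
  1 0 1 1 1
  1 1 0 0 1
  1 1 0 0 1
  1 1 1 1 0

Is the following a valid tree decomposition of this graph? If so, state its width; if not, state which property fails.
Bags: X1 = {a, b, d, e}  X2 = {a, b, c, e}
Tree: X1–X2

Yes; width 3.

Every vertex of G appears in some bag (union = {a, b, c, d, e}); every edge is covered by a bag; and for each vertex v the set of bags containing v is connected in the bag tree. The decomposition is therefore valid. The largest bag has 4 vertices, so the width is 3.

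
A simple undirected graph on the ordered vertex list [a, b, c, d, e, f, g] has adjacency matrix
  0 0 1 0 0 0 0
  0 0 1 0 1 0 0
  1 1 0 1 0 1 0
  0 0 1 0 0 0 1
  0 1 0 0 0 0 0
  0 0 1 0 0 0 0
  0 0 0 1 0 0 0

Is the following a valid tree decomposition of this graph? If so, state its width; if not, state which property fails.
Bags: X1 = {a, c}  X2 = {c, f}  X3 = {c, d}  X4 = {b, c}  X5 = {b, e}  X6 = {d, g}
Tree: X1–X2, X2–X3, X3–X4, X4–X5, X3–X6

Checking the three conditions: (i) the bags cover all of {a, b, c, d, e, f, g}; (ii) for each edge, some bag contains both endpoints; (iii) the bags containing any fixed vertex form a subtree. All hold, so the decomposition is valid with width 2 − 1 = 1.

Yes; width 1.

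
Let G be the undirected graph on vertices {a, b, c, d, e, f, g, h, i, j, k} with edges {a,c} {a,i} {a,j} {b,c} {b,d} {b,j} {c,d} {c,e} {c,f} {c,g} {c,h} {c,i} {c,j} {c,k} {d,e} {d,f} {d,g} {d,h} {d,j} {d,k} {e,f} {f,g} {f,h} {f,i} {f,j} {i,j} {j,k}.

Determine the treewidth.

A width-3 tree decomposition is:
Bags: B1 = {c, d, f, j}  B2 = {c, f, i, j}  B3 = {c, d, e, f}  B4 = {c, d, j, k}  B5 = {c, d, f, h}  B6 = {a, c, i, j}  B7 = {b, c, d, j}  B8 = {c, d, f, g}
Tree: B1–B2, B1–B3, B1–B4, B3–B5, B2–B6, B1–B7, B1–B8
Every bag has size at most 4, so the width is 4 − 1 = 3 and tw(G) ≤ 3. On the other hand G contains the 4-clique {c, d, f, g}. A clique must lie in a single bag of any decomposition, so no decomposition can have width below 3. The upper and lower bounds meet at 3, so that is the treewidth.

3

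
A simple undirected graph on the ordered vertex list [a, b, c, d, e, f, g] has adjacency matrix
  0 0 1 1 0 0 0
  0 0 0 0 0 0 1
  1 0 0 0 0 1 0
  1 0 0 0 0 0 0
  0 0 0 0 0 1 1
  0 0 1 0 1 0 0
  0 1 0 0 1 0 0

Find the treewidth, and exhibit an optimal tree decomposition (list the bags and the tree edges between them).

The largest bag has 2 vertices, giving width 1; this decomposition certifies tw(G) ≤ 1. Any graph with an edge has treewidth ≥ 1, and G has the edge b–g. Therefore the treewidth is 1.

Treewidth 1.
One optimal decomposition is:
Bags: B1 = {b, g}  B2 = {e, g}  B3 = {e, f}  B4 = {c, f}  B5 = {a, c}  B6 = {a, d}
Tree: B1–B2, B2–B3, B3–B4, B4–B5, B5–B6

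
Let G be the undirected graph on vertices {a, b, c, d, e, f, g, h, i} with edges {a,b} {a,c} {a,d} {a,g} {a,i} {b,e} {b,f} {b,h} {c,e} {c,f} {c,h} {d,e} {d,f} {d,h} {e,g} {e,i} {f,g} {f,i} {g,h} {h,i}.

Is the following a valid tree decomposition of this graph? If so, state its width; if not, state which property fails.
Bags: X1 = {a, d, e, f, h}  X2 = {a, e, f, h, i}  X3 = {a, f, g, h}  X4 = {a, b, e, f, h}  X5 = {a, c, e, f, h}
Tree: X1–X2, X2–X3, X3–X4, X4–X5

No — edge (e,g) lies in no bag.

A tree decomposition must satisfy three properties: every vertex lies in some bag; for every edge, both endpoints lie together in some bag; and for every vertex, the bags containing it form a connected subtree. Here edge (e,g) lies in no bag, so the decomposition is invalid.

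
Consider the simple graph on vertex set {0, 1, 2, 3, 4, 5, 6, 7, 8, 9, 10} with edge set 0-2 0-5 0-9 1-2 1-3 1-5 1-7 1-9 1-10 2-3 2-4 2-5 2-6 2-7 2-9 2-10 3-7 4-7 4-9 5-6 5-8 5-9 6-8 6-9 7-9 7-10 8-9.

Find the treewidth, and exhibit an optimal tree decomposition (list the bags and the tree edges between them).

Treewidth 3.
One such decomposition:
Bags: B1 = {1, 2, 7, 10}  B2 = {1, 2, 7, 9}  B3 = {2, 4, 7, 9}  B4 = {1, 2, 5, 9}  B5 = {1, 2, 3, 7}  B6 = {0, 2, 5, 9}  B7 = {2, 5, 6, 9}  B8 = {5, 6, 8, 9}
Tree: B1–B2, B2–B3, B2–B4, B2–B5, B4–B6, B6–B7, B7–B8

Each bag holds 4 vertices, so the decomposition has width 3, which upper-bounds the treewidth. On the other hand G contains the 4-clique {5, 6, 8, 9}. A clique must lie in a single bag of any decomposition, so no decomposition can have width below 3. Combining the bounds, tw(G) = 3.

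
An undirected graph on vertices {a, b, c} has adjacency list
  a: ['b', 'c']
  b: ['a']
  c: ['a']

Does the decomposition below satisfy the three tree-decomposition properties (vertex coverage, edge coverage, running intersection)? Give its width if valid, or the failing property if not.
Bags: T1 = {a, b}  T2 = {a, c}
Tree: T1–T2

Yes; width 1.

Checking the three conditions: (i) the bags cover all of {a, b, c}; (ii) for each edge, some bag contains both endpoints; (iii) the bags containing any fixed vertex form a subtree. All hold, so the decomposition is valid with width 2 − 1 = 1.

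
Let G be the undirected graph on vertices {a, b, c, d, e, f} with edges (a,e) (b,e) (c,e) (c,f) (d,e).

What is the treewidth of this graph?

1

A width-1 tree decomposition is:
Bags: B1 = {c, e}  B2 = {c, f}  B3 = {d, e}  B4 = {b, e}  B5 = {a, e}
Tree: B1–B2, B1–B3, B3–B4, B4–B5
Every bag has size at most 2, so the width is 2 − 1 = 1 and tw(G) ≤ 1. G has an edge, so its treewidth is at least 1. Therefore the treewidth is 1.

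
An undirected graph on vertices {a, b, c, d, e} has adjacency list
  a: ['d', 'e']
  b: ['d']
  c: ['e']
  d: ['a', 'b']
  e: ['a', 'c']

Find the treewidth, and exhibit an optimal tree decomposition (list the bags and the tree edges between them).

Treewidth 1.
One such decomposition:
Bags: B1 = {b, d}  B2 = {a, d}  B3 = {a, e}  B4 = {c, e}
Tree: B1–B2, B2–B3, B3–B4

Every bag has size at most 2, so the width is 2 − 1 = 1 and tw(G) ≤ 1. Since G has at least one edge (e.g. b–d), it is not an edgeless graph, so tw(G) ≥ 1. Combining the bounds, tw(G) = 1.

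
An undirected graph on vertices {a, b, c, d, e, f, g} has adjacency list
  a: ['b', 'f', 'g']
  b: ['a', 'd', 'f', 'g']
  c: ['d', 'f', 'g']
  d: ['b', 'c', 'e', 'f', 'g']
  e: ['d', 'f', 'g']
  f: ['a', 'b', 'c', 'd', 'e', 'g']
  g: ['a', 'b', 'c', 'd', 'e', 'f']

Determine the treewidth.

A width-3 tree decomposition is:
Bags: B1 = {d, e, f, g}  B2 = {b, d, f, g}  B3 = {a, b, f, g}  B4 = {c, d, f, g}
Tree: B1–B2, B2–B3, B2–B4
Every bag has size at most 4, so the width is 4 − 1 = 3 and tw(G) ≤ 3. On the other hand G contains the 4-clique {d, e, f, g}. A clique must lie in a single bag of any decomposition, so no decomposition can have width below 3. Therefore the treewidth is 3.

3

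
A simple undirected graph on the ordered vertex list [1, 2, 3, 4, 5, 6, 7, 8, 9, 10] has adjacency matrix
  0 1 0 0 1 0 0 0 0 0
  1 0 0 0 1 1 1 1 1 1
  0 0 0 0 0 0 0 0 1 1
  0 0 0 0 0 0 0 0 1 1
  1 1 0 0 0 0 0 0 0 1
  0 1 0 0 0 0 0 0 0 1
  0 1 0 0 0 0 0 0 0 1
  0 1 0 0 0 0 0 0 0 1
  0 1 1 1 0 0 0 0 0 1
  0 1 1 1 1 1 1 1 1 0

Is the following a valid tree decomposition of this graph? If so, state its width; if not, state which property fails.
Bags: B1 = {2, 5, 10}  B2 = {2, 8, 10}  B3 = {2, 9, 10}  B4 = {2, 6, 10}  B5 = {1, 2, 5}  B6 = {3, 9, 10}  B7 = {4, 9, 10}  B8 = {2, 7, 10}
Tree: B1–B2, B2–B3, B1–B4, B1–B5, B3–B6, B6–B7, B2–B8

Yes; width 2.

Every vertex of G appears in some bag (union = {1, 2, 3, 4, 5, 6, 7, 8, 9, 10}); every edge is covered by a bag; and for each vertex v the set of bags containing v is connected in the bag tree. The decomposition is therefore valid. The largest bag has 3 vertices, so the width is 2.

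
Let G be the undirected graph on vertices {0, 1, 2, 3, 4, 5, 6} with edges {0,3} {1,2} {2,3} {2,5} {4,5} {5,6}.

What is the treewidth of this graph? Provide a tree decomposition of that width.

The largest bag has 2 vertices, giving width 1; this decomposition certifies tw(G) ≤ 1. Any graph with an edge has treewidth ≥ 1, and G has the edge 5–2. Therefore the treewidth is 1.

Treewidth 1.
Bags: B1 = {2, 5}  B2 = {2, 3}  B3 = {0, 3}  B4 = {4, 5}  B5 = {1, 2}  B6 = {5, 6}
Tree: B1–B2, B2–B3, B1–B4, B2–B5, B1–B6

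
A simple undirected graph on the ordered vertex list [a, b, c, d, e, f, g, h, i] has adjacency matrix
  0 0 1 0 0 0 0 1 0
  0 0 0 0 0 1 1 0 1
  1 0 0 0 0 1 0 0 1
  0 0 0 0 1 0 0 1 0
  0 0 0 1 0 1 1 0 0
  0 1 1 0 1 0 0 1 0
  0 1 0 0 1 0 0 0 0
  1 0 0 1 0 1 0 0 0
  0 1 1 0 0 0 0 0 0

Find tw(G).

3

A width-3 tree decomposition is:
Bags: B1 = {b, c, g, i}  B2 = {b, c, f, g}  B3 = {c, e, f, g}  B4 = {a, c, e, f}  B5 = {a, e, f, h}  B6 = {a, d, e, h}
Tree: B1–B2, B2–B3, B3–B4, B4–B5, B5–B6
Each bag holds 4 vertices, so the decomposition has width 3, which upper-bounds the treewidth. For the lower bound: the 4 vertex sets {b,g,i}, {c}, {f}, {a,d,e,h} are disjoint, each induces a connected subgraph, and every pair is joined by at least one edge of G. Contracting each set to a single vertex therefore yields K_{4} as a minor, and since treewidth is minor-monotone, tw(G) ≥ tw(K_{4}) = 3. The upper and lower bounds meet at 3, so that is the treewidth.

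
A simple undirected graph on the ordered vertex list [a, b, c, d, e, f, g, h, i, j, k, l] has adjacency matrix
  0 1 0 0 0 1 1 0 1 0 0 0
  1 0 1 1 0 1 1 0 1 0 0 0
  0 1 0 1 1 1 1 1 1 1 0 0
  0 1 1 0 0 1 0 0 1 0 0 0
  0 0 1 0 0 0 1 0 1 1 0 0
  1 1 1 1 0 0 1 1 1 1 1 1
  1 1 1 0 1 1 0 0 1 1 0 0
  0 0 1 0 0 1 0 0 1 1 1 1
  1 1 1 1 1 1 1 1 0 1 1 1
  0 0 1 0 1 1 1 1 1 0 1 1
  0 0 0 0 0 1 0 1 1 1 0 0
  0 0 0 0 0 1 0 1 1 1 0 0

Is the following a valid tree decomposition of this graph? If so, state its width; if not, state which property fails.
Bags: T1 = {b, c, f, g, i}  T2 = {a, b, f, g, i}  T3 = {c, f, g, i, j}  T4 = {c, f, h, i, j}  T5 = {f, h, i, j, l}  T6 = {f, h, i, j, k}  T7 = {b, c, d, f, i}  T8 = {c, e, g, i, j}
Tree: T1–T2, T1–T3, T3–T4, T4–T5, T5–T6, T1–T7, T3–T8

Yes; width 4.

Checking the three conditions: (i) the bags cover all of {a, b, c, d, e, f, g, h, i, j, k, l}; (ii) for each edge, some bag contains both endpoints; (iii) the bags containing any fixed vertex form a subtree. All hold, so the decomposition is valid with width 5 − 1 = 4.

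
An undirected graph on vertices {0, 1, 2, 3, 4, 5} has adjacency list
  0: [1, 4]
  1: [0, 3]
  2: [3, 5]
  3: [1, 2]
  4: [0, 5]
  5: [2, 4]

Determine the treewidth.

2

A width-2 tree decomposition is:
Bags: B1 = {1, 2, 3}  B2 = {1, 2, 5}  B3 = {1, 4, 5}  B4 = {0, 1, 4}
Tree: B1–B2, B2–B3, B3–B4
The largest bag has 3 vertices, giving width 2; this decomposition certifies tw(G) ≤ 2. For the lower bound, G contains the cycle 1–3–2–5–4–0–1, so G is not a forest; only forests have treewidth ≤ 1, hence tw(G) ≥ 2. Hence tw(G) = 2 exactly.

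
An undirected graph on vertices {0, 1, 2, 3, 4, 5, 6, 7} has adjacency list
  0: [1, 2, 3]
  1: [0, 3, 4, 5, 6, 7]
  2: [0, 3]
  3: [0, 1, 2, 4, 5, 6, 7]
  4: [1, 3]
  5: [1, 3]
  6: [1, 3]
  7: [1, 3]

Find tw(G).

2

A width-2 tree decomposition is:
Bags: B1 = {1, 3, 4}  B2 = {1, 3, 5}  B3 = {1, 3, 7}  B4 = {0, 1, 3}  B5 = {1, 3, 6}  B6 = {0, 2, 3}
Tree: B1–B2, B2–B3, B1–B4, B3–B5, B4–B6
The largest bag has 3 vertices, giving width 2; this decomposition certifies tw(G) ≤ 2. On the other hand G contains the 3-clique {0, 1, 3}. A clique must lie in a single bag of any decomposition, so no decomposition can have width below 2. Therefore the treewidth is 2.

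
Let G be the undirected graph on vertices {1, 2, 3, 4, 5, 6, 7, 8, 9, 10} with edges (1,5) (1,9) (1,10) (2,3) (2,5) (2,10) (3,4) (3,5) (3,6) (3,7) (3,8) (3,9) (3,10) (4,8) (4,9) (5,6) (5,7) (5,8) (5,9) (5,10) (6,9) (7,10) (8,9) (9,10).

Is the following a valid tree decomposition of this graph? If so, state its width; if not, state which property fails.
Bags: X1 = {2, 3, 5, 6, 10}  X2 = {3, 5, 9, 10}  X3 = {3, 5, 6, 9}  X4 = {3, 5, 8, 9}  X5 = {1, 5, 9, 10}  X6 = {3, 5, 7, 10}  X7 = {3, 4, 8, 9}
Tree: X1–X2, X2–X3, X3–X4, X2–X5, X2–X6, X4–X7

No — bags containing vertex 6 are not connected in the tree.

A tree decomposition must satisfy three properties: every vertex lies in some bag; for every edge, both endpoints lie together in some bag; and for every vertex, the bags containing it form a connected subtree. Here bags containing vertex 6 are not connected in the tree, so the decomposition is invalid.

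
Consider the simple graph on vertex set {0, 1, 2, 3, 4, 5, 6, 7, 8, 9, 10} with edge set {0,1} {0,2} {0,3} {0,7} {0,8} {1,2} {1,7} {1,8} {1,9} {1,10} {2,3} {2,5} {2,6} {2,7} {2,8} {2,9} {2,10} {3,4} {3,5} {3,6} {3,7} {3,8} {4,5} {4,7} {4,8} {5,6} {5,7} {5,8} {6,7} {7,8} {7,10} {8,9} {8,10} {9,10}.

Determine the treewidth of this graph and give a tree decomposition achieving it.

Treewidth 4.
One such decomposition:
Bags: B1 = {0, 2, 3, 7, 8}  B2 = {2, 3, 5, 7, 8}  B3 = {2, 3, 5, 6, 7}  B4 = {0, 1, 2, 7, 8}  B5 = {3, 4, 5, 7, 8}  B6 = {1, 2, 7, 8, 10}  B7 = {1, 2, 8, 9, 10}
Tree: B1–B2, B2–B3, B1–B4, B2–B5, B4–B6, B6–B7

Each bag holds 5 vertices, so the decomposition has width 4, which upper-bounds the treewidth. For the lower bound, the 5 vertices {1, 2, 8, 9, 10} are pairwise adjacent, and any tree decomposition puts a clique entirely inside one bag — forcing width ≥ 4. Hence tw(G) = 4 exactly.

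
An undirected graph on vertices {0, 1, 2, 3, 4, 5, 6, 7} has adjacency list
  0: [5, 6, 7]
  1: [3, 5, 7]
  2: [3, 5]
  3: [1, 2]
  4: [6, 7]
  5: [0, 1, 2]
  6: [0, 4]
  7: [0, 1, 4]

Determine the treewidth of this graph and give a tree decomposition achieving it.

Treewidth 2.
One such decomposition:
Bags: B1 = {4, 6, 7}  B2 = {0, 6, 7}  B3 = {0, 1, 7}  B4 = {0, 1, 5}  B5 = {1, 3, 5}  B6 = {2, 3, 5}
Tree: B1–B2, B2–B3, B3–B4, B4–B5, B5–B6

The largest bag has 3 vertices, giving width 2; this decomposition certifies tw(G) ≤ 2. For the lower bound, G contains the cycle 4–6–0–7–4, so G is not a forest; only forests have treewidth ≤ 1, hence tw(G) ≥ 2. Therefore the treewidth is 2.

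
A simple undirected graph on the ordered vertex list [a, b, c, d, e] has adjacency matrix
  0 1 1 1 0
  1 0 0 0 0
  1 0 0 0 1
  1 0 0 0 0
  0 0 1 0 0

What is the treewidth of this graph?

A width-1 tree decomposition is:
Bags: B1 = {c, e}  B2 = {a, c}  B3 = {a, b}  B4 = {a, d}
Tree: B1–B2, B2–B3, B2–B4
Each bag holds 2 vertices, so the decomposition has width 1, which upper-bounds the treewidth. G has an edge, so its treewidth is at least 1. The upper and lower bounds meet at 1, so that is the treewidth.

1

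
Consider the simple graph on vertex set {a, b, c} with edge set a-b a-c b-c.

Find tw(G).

A width-2 tree decomposition is:
Bags: B1 = {a, b, c}
Tree: (single bag)
With just one bag of size 3, the width is 3 − 1 = 2, so tw(G) ≤ 2. For the lower bound, the 3 vertices {a, b, c} are pairwise adjacent, and any tree decomposition puts a clique entirely inside one bag — forcing width ≥ 2. Therefore the treewidth is 2.

2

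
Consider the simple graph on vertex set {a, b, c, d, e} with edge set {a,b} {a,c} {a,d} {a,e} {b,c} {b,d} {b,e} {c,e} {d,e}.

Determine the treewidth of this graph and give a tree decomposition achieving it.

The largest bag has 4 vertices, giving width 3; this decomposition certifies tw(G) ≤ 3. Conversely, {a, b, d, e} is a clique of size 4, and the vertices of any clique must share a bag in every tree decomposition; so some bag has ≥ 4 vertices and tw(G) ≥ 3. Combining the bounds, tw(G) = 3.

Treewidth 3.
Bags: B1 = {a, b, d, e}  B2 = {a, b, c, e}
Tree: B1–B2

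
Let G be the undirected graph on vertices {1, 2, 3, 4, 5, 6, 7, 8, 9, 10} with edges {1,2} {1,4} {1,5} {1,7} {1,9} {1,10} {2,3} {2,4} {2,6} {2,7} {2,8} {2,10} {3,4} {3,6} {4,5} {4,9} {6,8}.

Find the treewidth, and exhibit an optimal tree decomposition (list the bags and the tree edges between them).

The largest bag has 3 vertices, giving width 2; this decomposition certifies tw(G) ≤ 2. On the other hand G contains the 3-clique {1, 4, 9}. A clique must lie in a single bag of any decomposition, so no decomposition can have width below 2. The upper and lower bounds meet at 2, so that is the treewidth.

Treewidth 2.
One optimal decomposition is:
Bags: B1 = {1, 2, 10}  B2 = {1, 2, 4}  B3 = {2, 3, 4}  B4 = {1, 2, 7}  B5 = {2, 3, 6}  B6 = {1, 4, 5}  B7 = {2, 6, 8}  B8 = {1, 4, 9}
Tree: B1–B2, B2–B3, B2–B4, B3–B5, B2–B6, B5–B7, B2–B8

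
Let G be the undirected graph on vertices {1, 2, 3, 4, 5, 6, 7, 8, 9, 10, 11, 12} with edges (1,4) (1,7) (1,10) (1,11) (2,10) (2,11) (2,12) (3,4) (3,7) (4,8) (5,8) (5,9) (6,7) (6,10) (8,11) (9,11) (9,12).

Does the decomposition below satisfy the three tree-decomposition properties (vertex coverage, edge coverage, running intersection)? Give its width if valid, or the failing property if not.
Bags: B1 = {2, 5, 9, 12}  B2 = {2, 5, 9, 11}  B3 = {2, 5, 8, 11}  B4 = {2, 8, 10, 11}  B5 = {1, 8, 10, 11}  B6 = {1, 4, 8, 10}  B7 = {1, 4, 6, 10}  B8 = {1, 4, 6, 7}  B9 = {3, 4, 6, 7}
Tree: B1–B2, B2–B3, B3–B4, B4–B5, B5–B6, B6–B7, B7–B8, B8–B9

Yes; width 3.

Every vertex of G appears in some bag (union = {1, 2, 3, 4, 5, 6, 7, 8, 9, 10, 11, 12}); every edge is covered by a bag; and for each vertex v the set of bags containing v is connected in the bag tree. The decomposition is therefore valid. The largest bag has 4 vertices, so the width is 3.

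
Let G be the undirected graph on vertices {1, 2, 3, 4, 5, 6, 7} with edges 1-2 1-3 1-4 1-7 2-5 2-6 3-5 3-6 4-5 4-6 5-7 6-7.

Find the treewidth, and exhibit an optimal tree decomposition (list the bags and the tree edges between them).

Treewidth 3.
Bags: B1 = {1, 4, 5, 6}  B2 = {1, 3, 5, 6}  B3 = {1, 2, 5, 6}  B4 = {1, 5, 6, 7}
Tree: B1–B2, B2–B3, B3–B4

The largest bag has 4 vertices, giving width 3; this decomposition certifies tw(G) ≤ 3. For the lower bound: the 4 vertex sets {4,5}, {1,3}, {6}, {2} are disjoint, each induces a connected subgraph, and every pair is joined by at least one edge of G. Contracting each set to a single vertex therefore yields K_{4} as a minor, and since treewidth is minor-monotone, tw(G) ≥ tw(K_{4}) = 3. Combining the bounds, tw(G) = 3.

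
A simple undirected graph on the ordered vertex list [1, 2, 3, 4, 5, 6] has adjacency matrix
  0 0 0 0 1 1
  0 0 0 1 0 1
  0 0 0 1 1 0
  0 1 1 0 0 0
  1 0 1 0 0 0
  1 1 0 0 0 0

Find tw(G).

A width-2 tree decomposition is:
Bags: B1 = {2, 4, 6}  B2 = {3, 4, 6}  B3 = {3, 5, 6}  B4 = {1, 5, 6}
Tree: B1–B2, B2–B3, B3–B4
Each bag holds 3 vertices, so the decomposition has width 2, which upper-bounds the treewidth. For the lower bound, G contains the cycle 6–2–4–3–5–1–6, so G is not a forest; only forests have treewidth ≤ 1, hence tw(G) ≥ 2. The upper and lower bounds meet at 2, so that is the treewidth.

2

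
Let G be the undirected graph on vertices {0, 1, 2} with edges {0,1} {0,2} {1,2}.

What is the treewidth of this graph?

2

A width-2 tree decomposition is:
Bags: B1 = {0, 1, 2}
Tree: (single bag)
With just one bag of size 3, the width is 3 − 1 = 2, so tw(G) ≤ 2. For the lower bound, the 3 vertices {0, 1, 2} are pairwise adjacent, and any tree decomposition puts a clique entirely inside one bag — forcing width ≥ 2. The upper and lower bounds meet at 2, so that is the treewidth.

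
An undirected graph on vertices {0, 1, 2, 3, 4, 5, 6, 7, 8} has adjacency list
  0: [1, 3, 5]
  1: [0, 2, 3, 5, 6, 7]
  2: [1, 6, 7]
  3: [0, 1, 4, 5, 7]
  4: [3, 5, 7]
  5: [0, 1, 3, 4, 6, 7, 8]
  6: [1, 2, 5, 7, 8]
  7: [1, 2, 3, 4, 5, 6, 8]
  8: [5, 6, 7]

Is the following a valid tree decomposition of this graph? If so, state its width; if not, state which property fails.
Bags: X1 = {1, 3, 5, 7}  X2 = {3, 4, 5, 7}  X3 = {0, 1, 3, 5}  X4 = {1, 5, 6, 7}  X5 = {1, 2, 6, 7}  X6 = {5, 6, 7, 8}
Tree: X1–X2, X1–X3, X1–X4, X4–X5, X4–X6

Yes; width 3.

Vertex coverage: the bags together contain {0, 1, 2, 3, 4, 5, 6, 7, 8}, the full vertex set. Edge coverage: each edge of G has both endpoints in at least one bag. Running intersection: for every vertex, the bags containing it form a connected subtree. All three properties hold, so this is a valid tree decomposition of width max|bag| − 1 = 3, and hence tw(G) ≤ 3.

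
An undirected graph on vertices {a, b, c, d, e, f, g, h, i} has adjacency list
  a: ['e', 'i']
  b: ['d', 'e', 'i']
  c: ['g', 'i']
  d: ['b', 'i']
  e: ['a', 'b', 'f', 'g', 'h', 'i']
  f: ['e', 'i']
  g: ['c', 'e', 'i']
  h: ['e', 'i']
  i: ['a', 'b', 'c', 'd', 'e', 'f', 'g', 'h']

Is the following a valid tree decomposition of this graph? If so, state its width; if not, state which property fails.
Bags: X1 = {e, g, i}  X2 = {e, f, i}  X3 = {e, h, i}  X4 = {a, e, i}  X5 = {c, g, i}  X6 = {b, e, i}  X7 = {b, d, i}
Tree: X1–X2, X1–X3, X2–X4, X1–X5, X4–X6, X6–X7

Every vertex of G appears in some bag (union = {a, b, c, d, e, f, g, h, i}); every edge is covered by a bag; and for each vertex v the set of bags containing v is connected in the bag tree. The decomposition is therefore valid. The largest bag has 3 vertices, so the width is 2.

Yes; width 2.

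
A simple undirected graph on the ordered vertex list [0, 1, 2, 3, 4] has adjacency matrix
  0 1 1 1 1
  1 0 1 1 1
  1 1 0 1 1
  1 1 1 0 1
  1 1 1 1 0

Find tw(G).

4

A width-4 tree decomposition is:
Bags: B1 = {0, 1, 2, 3, 4}
Tree: (single bag)
A single bag containing all 5 vertices is trivially a valid decomposition of width 4. On the other hand G contains the 5-clique {0, 1, 2, 3, 4}. A clique must lie in a single bag of any decomposition, so no decomposition can have width below 4. Therefore the treewidth is 4.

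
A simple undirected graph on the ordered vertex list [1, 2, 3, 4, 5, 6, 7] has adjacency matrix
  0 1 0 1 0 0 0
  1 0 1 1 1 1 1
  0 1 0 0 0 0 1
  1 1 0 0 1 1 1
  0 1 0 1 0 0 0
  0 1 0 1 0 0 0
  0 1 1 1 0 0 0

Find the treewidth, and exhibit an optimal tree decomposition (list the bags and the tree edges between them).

Treewidth 2.
One optimal decomposition is:
Bags: B1 = {1, 2, 4}  B2 = {2, 4, 7}  B3 = {2, 4, 6}  B4 = {2, 3, 7}  B5 = {2, 4, 5}
Tree: B1–B2, B1–B3, B2–B4, B3–B5

Each bag holds 3 vertices, so the decomposition has width 2, which upper-bounds the treewidth. For the lower bound, the 3 vertices {2, 3, 7} are pairwise adjacent, and any tree decomposition puts a clique entirely inside one bag — forcing width ≥ 2. Combining the bounds, tw(G) = 2.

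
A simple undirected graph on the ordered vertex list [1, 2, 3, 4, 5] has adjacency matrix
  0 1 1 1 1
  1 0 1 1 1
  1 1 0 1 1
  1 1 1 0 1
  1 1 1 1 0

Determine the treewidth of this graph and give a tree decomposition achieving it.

With just one bag of size 5, the width is 5 − 1 = 4, so tw(G) ≤ 4. On the other hand G contains the 5-clique {1, 2, 3, 4, 5}. A clique must lie in a single bag of any decomposition, so no decomposition can have width below 4. Therefore the treewidth is 4.

Treewidth 4.
Bags: B1 = {1, 2, 3, 4, 5}
Tree: (single bag)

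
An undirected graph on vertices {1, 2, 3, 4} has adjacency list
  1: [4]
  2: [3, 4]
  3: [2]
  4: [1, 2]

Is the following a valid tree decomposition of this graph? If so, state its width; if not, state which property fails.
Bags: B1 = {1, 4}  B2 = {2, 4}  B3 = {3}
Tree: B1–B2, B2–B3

A tree decomposition must satisfy three properties: every vertex lies in some bag; for every edge, both endpoints lie together in some bag; and for every vertex, the bags containing it form a connected subtree. Here edge (2,3) lies in no bag, so the decomposition is invalid.

No — edge (2,3) lies in no bag.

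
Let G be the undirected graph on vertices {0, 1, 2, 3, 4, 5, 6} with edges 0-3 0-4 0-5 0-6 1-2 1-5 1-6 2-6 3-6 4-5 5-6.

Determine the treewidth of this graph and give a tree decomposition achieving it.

The largest bag has 3 vertices, giving width 2; this decomposition certifies tw(G) ≤ 2. For the lower bound, the 3 vertices {0, 4, 5} are pairwise adjacent, and any tree decomposition puts a clique entirely inside one bag — forcing width ≥ 2. The upper and lower bounds meet at 2, so that is the treewidth.

Treewidth 2.
One such decomposition:
Bags: B1 = {0, 4, 5}  B2 = {0, 5, 6}  B3 = {0, 3, 6}  B4 = {1, 5, 6}  B5 = {1, 2, 6}
Tree: B1–B2, B2–B3, B2–B4, B4–B5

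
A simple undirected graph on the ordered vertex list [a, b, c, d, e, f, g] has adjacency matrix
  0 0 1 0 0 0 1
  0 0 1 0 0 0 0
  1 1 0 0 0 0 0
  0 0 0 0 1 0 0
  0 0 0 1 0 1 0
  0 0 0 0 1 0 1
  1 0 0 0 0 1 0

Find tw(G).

A width-1 tree decomposition is:
Bags: B1 = {b, c}  B2 = {a, c}  B3 = {a, g}  B4 = {f, g}  B5 = {e, f}  B6 = {d, e}
Tree: B1–B2, B2–B3, B3–B4, B4–B5, B5–B6
The largest bag has 2 vertices, giving width 1; this decomposition certifies tw(G) ≤ 1. G has an edge, so its treewidth is at least 1. The upper and lower bounds meet at 1, so that is the treewidth.

1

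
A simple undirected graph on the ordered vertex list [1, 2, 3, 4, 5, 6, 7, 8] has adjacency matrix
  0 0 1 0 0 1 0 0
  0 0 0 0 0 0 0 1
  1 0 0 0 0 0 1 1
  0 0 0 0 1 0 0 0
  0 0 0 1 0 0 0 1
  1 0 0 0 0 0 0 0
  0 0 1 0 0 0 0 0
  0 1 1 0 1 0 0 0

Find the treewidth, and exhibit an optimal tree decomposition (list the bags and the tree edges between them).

Every bag has size at most 2, so the width is 2 − 1 = 1 and tw(G) ≤ 1. Any graph with an edge has treewidth ≥ 1, and G has the edge 8–3. Hence tw(G) = 1 exactly.

Treewidth 1.
Bags: B1 = {3, 8}  B2 = {1, 3}  B3 = {1, 6}  B4 = {5, 8}  B5 = {3, 7}  B6 = {2, 8}  B7 = {4, 5}
Tree: B1–B2, B2–B3, B1–B4, B2–B5, B1–B6, B4–B7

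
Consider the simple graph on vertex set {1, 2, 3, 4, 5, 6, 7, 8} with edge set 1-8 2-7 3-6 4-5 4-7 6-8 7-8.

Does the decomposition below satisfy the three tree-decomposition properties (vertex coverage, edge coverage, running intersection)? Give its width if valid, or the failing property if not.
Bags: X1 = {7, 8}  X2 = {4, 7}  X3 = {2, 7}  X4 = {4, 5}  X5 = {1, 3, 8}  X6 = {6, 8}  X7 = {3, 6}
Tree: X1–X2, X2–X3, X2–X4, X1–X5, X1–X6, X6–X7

No — bags containing vertex 3 are not connected in the tree.

A tree decomposition must satisfy three properties: every vertex lies in some bag; for every edge, both endpoints lie together in some bag; and for every vertex, the bags containing it form a connected subtree. Here bags containing vertex 3 are not connected in the tree, so the decomposition is invalid.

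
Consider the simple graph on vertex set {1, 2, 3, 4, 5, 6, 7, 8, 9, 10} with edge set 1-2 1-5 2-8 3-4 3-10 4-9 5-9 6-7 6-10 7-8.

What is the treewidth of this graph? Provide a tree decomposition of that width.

Each bag holds 3 vertices, so the decomposition has width 2, which upper-bounds the treewidth. The edges 5–9–4–3–10–6–7–8–2–1–5 form a cycle, so G is not a tree and its treewidth is at least 2. Therefore the treewidth is 2.

Treewidth 2.
One such decomposition:
Bags: B1 = {4, 5, 9}  B2 = {3, 4, 5}  B3 = {3, 5, 10}  B4 = {5, 6, 10}  B5 = {5, 6, 7}  B6 = {5, 7, 8}  B7 = {2, 5, 8}  B8 = {1, 2, 5}
Tree: B1–B2, B2–B3, B3–B4, B4–B5, B5–B6, B6–B7, B7–B8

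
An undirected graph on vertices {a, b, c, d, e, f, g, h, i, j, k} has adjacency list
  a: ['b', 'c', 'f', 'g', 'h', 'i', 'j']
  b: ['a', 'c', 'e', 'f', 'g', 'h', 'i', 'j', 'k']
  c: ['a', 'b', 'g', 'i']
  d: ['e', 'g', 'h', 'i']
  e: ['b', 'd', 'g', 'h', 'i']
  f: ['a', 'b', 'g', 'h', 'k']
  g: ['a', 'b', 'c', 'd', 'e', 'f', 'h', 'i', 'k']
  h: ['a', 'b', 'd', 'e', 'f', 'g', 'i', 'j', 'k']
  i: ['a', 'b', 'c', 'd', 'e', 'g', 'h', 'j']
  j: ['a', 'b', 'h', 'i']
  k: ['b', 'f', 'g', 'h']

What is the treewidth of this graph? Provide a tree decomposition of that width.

The largest bag has 5 vertices, giving width 4; this decomposition certifies tw(G) ≤ 4. On the other hand G contains the 5-clique {d, e, g, h, i}. A clique must lie in a single bag of any decomposition, so no decomposition can have width below 4. Hence tw(G) = 4 exactly.

Treewidth 4.
Bags: B1 = {a, b, g, h, i}  B2 = {b, e, g, h, i}  B3 = {a, b, f, g, h}  B4 = {d, e, g, h, i}  B5 = {a, b, c, g, i}  B6 = {b, f, g, h, k}  B7 = {a, b, h, i, j}
Tree: B1–B2, B1–B3, B2–B4, B1–B5, B3–B6, B1–B7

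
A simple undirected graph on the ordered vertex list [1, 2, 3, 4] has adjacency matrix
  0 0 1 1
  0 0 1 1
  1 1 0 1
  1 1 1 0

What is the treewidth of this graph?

2

A width-2 tree decomposition is:
Bags: B1 = {1, 3, 4}  B2 = {2, 3, 4}
Tree: B1–B2
The largest bag has 3 vertices, giving width 2; this decomposition certifies tw(G) ≤ 2. Conversely, {1, 3, 4} is a clique of size 3, and the vertices of any clique must share a bag in every tree decomposition; so some bag has ≥ 3 vertices and tw(G) ≥ 2. Therefore the treewidth is 2.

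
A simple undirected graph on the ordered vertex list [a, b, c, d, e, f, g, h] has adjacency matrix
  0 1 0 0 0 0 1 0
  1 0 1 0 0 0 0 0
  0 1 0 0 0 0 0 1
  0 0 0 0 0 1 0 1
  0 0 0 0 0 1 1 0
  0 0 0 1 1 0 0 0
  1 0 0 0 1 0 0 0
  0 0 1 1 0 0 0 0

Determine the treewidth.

2

A width-2 tree decomposition is:
Bags: B1 = {b, c, h}  B2 = {a, b, h}  B3 = {a, g, h}  B4 = {e, g, h}  B5 = {e, f, h}  B6 = {d, f, h}
Tree: B1–B2, B2–B3, B3–B4, B4–B5, B5–B6
Every bag has size at most 3, so the width is 3 − 1 = 2 and tw(G) ≤ 2. Since h–c–b–a–g–e–f–d–h is a cycle in G, G is not acyclic. Forests are exactly the graphs of treewidth ≤ 1, so tw(G) ≥ 2. Therefore the treewidth is 2.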